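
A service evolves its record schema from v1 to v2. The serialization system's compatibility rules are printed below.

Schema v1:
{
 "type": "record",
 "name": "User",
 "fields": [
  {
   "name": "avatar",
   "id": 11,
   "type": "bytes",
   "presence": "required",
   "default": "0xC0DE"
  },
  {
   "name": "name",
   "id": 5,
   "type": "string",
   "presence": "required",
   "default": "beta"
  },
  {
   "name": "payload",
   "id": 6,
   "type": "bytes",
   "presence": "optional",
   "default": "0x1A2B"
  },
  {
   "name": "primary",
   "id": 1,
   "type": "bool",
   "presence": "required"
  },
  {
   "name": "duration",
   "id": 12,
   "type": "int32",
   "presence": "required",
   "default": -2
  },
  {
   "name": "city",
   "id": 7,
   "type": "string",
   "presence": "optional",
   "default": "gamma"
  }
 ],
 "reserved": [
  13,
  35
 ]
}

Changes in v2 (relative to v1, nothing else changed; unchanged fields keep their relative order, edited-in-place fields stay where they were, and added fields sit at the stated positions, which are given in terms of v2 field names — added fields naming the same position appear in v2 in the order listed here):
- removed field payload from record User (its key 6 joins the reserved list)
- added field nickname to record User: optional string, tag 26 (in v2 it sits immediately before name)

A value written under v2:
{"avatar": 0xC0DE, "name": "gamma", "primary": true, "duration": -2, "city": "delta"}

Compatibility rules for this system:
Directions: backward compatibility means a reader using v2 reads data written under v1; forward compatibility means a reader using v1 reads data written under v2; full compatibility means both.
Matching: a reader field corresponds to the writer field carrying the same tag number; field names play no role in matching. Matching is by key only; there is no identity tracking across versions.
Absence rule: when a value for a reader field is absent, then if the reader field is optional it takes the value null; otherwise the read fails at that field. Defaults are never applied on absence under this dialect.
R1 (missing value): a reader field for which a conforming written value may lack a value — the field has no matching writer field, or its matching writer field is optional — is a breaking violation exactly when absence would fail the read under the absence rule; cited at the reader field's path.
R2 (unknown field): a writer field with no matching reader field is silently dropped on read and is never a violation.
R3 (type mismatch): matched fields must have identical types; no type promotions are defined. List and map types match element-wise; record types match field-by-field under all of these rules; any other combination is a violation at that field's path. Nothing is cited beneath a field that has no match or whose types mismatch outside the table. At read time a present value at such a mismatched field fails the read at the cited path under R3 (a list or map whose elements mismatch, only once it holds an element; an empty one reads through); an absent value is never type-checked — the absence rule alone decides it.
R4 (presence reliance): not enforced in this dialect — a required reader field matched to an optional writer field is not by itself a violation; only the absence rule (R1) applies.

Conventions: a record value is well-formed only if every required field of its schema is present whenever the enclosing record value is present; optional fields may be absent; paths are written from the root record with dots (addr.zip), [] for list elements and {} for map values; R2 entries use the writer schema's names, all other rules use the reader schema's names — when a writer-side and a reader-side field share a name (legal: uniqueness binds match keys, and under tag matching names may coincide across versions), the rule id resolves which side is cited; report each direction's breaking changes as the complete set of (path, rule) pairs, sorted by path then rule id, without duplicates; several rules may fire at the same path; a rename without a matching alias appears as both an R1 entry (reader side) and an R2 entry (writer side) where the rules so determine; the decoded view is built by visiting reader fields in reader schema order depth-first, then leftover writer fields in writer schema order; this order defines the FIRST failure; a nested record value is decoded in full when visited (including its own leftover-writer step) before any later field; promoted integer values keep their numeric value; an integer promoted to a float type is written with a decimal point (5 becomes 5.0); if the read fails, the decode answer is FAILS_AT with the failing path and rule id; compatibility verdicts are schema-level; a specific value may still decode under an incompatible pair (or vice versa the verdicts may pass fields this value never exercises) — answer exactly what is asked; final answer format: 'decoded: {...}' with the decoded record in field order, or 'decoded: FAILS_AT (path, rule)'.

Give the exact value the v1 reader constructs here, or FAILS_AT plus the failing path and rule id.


each type pair in User: writer, then reader
decoding the User value with the v1 reader:
  avatar := 0xC0DE
  name := "gamma"
  payload := null (absent, optional -> null)
  primary := true
  duration := -2
  city := "delta"
  => decoded: {"avatar": 0xC0DE, "name": "gamma", "payload": null, "primary": true, "duration": -2, "city": "delta"}
remaining User differences; none change what is asked:
  removed field payload from record User (its key 6 joins the reserved list) -> triggers nothing under the printed rules; the User answer is the same either way
  added field nickname to record User: optional string, tag 26 (in v2 it sits immediately before name) -> triggers nothing under the printed rules; the User answer is the same either way

decoded: {"avatar": 0xC0DE, "name": "gamma", "payload": null, "primary": true, "duration": -2, "city": "delta"}


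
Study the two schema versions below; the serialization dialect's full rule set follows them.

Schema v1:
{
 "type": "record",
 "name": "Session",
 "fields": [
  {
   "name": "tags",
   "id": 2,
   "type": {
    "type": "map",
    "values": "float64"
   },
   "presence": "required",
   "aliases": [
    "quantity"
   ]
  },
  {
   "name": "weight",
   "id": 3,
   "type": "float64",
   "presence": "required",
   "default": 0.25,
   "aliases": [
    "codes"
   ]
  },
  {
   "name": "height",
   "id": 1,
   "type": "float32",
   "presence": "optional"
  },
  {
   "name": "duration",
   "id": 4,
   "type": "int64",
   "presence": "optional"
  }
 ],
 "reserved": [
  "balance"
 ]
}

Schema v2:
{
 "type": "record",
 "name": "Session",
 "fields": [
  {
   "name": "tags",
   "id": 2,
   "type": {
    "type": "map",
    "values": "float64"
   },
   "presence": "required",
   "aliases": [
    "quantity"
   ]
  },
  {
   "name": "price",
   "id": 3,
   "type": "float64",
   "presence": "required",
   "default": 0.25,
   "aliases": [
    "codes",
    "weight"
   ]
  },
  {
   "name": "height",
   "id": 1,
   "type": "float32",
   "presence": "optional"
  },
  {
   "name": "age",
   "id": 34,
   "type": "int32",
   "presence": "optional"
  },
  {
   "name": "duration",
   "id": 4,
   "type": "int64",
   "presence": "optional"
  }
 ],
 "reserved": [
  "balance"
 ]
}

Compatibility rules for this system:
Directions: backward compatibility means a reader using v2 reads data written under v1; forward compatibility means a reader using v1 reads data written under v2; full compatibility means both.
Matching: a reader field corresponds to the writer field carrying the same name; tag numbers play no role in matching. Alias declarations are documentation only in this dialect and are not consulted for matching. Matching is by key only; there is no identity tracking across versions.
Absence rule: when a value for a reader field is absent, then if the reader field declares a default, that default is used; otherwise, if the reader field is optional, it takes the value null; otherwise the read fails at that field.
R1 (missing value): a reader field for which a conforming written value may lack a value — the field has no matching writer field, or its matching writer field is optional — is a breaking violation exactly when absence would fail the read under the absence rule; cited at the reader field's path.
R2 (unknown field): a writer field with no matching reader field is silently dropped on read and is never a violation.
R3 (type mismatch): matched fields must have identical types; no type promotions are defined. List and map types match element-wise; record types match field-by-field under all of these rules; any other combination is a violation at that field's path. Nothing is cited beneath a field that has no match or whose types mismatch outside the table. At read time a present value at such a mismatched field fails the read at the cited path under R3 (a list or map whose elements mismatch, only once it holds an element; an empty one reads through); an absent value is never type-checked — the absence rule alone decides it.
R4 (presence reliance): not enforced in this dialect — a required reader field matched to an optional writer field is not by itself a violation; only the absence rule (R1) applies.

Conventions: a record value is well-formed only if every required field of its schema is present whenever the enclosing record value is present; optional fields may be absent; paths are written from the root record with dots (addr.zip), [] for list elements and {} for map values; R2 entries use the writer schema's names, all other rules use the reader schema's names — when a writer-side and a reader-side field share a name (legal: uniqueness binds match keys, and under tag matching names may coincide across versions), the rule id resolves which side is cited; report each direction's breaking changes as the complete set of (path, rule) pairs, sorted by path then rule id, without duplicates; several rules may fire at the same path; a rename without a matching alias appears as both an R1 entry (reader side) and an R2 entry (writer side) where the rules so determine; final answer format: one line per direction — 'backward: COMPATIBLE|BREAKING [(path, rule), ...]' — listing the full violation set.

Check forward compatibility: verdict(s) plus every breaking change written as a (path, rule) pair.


forward: COMPATIBLE []

each type pair in Session: writer, then reader
forward on Session — v1 reading data written by v2:
  tags: paired with writer tags (map<string, float64> -> map<string, float64>; writer required)
  weight has no writer counterpart
  height: paired with writer height (float32 -> float32; writer optional)
  duration: paired with writer duration (int64 -> int64; writer optional)
  price (writer side), unknown to reader
  age (writer side), unknown to reader
  nothing fires on Session: forward is COMPATIBLE
ruling out the remaining Session differences:
  renamed field weight to price in record Session (alias weight declared on the renamed field) -> inert for the asked Session verdict: nothing fires
  added field age to record Session: optional int32, tag 34 (in v2 it sits immediately before duration) -> inert for the asked Session verdict: nothing fires


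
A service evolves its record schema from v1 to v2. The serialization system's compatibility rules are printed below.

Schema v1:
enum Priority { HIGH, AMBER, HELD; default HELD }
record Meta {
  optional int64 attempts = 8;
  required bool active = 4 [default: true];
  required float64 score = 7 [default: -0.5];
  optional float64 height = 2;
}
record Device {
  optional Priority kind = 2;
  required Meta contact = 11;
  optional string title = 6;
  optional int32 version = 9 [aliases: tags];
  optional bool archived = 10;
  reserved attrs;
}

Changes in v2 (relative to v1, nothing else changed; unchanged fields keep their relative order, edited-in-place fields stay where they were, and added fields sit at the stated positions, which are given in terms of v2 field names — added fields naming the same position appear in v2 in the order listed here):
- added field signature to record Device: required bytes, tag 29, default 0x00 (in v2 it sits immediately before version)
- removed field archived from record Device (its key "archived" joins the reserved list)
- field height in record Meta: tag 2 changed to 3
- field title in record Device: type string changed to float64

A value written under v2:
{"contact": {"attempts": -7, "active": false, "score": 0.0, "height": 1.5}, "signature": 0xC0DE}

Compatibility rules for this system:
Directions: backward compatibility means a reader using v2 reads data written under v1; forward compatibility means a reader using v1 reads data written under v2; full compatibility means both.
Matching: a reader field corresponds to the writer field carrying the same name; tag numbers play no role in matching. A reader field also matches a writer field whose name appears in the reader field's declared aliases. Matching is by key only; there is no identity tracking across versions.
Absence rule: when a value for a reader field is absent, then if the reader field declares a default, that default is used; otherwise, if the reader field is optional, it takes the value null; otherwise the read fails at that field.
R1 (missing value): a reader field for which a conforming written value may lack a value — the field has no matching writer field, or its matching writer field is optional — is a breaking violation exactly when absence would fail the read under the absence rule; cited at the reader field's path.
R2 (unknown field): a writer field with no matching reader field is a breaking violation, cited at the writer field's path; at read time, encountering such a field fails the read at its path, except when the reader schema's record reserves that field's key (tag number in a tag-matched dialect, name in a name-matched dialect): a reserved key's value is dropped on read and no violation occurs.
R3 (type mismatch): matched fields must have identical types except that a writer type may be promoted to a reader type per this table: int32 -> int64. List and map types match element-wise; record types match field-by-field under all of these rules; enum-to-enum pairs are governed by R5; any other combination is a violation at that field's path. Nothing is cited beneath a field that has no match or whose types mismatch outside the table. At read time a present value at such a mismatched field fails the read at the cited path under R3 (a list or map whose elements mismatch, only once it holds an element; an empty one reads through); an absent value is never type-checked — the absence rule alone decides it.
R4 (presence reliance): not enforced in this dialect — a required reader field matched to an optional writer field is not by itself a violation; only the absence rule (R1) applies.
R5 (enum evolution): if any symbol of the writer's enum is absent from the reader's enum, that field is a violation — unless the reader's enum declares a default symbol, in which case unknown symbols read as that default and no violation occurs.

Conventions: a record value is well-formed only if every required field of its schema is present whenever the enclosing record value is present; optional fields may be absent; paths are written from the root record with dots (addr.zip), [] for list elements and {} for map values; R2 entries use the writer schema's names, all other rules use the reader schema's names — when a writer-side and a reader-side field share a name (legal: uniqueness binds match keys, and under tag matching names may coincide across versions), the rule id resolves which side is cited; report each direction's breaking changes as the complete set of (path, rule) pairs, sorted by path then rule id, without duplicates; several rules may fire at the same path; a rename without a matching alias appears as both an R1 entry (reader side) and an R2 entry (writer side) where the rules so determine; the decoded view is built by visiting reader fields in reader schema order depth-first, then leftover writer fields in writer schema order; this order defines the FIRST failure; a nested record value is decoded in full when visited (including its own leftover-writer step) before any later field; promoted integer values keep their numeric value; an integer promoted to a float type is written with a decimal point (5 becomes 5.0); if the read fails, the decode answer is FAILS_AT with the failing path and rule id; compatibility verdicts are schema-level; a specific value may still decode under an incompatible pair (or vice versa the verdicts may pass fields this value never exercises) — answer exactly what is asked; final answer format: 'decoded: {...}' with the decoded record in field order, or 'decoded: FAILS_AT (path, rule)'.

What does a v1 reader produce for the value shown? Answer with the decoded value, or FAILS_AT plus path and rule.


decoded: FAILS_AT (signature, R2)

arrows below run writer -> reader for Device
decode (reader v1):
  kind := null (not supplied -> null)
  contact.attempts := -7
  contact.active := false
  contact.score := 0.0
  contact.height := 1.5
  title := null (not supplied -> null)
  version := null (not supplied -> null)
  archived := null (not supplied -> null)
  read fails at signature under R2 (unknown field)
  => FAILS_AT (signature, R2)
the rest of the Device diff is inert for this question:
  removed field archived from record Device (its key "archived" joins the reserved list) -> triggers nothing under the printed rules; the Device answer is the same either way
  field height in record Meta: tag 2 changed to 3 -> triggers nothing under the printed rules; the Device answer is the same either way
  field title in record Device: type string changed to float64 -> shifts the Device verdicts, not this decode


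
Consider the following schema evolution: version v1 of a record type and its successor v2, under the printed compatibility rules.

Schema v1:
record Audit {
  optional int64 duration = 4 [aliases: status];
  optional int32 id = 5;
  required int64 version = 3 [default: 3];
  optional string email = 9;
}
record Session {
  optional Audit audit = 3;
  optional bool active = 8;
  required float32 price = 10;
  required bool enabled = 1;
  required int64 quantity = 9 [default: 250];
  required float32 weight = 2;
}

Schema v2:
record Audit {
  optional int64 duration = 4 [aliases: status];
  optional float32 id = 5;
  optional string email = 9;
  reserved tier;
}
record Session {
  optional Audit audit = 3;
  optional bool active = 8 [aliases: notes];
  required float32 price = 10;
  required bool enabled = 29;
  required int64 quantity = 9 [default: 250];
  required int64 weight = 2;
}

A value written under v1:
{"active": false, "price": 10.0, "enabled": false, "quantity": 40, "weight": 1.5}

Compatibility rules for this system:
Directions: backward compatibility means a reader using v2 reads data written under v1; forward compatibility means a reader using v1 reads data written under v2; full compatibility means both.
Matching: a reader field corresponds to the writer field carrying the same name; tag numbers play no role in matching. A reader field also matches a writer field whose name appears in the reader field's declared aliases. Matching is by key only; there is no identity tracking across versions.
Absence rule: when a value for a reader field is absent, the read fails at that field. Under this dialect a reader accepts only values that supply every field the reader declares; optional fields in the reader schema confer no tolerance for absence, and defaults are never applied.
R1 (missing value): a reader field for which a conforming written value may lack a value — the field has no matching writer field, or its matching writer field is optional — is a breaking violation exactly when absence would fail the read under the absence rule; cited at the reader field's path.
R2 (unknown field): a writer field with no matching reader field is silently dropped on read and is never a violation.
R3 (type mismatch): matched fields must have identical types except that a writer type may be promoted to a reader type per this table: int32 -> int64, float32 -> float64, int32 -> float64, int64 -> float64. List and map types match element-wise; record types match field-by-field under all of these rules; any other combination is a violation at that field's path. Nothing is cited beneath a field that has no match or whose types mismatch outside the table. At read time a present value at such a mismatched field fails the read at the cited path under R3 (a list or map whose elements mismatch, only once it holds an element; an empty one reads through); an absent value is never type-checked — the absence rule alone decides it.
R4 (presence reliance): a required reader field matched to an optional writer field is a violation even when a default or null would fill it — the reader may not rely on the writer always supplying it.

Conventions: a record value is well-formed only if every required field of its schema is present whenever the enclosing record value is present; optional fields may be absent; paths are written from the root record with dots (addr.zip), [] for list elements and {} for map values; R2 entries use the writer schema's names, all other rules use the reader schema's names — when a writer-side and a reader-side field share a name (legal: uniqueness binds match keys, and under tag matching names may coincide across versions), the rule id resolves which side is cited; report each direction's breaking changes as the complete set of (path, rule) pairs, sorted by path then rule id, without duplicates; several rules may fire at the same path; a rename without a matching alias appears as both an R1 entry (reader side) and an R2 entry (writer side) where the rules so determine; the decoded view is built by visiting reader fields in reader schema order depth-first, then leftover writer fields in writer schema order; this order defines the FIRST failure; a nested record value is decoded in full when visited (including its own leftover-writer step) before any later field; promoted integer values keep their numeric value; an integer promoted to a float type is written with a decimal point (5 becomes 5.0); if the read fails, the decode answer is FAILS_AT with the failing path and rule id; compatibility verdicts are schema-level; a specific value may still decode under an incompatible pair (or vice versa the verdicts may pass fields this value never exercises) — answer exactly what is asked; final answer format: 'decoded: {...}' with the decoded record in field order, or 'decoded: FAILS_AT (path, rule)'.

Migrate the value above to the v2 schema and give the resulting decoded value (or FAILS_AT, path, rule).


each type pair in Session: writer, then reader
migrating the Session value to v2:
  read fails at audit under R1 (no fill)
  => FAILS_AT (audit, R1)
ruling out the remaining Session differences:
  field enabled in record Session: tag 1 changed to 29 -> inert under this dialect — no rule fires on Session and the result does not move
  field id in record Audit: type int32 changed to float32 -> schema-level compatibility only; this Session value's decode is unchanged
  field weight in record Session: type float32 changed to int64 -> schema-level compatibility only; this Session value's decode is unchanged
  removed field version from record Audit -> schema-level compatibility only; this Session value's decode is unchanged

decoded: FAILS_AT (audit, R1)


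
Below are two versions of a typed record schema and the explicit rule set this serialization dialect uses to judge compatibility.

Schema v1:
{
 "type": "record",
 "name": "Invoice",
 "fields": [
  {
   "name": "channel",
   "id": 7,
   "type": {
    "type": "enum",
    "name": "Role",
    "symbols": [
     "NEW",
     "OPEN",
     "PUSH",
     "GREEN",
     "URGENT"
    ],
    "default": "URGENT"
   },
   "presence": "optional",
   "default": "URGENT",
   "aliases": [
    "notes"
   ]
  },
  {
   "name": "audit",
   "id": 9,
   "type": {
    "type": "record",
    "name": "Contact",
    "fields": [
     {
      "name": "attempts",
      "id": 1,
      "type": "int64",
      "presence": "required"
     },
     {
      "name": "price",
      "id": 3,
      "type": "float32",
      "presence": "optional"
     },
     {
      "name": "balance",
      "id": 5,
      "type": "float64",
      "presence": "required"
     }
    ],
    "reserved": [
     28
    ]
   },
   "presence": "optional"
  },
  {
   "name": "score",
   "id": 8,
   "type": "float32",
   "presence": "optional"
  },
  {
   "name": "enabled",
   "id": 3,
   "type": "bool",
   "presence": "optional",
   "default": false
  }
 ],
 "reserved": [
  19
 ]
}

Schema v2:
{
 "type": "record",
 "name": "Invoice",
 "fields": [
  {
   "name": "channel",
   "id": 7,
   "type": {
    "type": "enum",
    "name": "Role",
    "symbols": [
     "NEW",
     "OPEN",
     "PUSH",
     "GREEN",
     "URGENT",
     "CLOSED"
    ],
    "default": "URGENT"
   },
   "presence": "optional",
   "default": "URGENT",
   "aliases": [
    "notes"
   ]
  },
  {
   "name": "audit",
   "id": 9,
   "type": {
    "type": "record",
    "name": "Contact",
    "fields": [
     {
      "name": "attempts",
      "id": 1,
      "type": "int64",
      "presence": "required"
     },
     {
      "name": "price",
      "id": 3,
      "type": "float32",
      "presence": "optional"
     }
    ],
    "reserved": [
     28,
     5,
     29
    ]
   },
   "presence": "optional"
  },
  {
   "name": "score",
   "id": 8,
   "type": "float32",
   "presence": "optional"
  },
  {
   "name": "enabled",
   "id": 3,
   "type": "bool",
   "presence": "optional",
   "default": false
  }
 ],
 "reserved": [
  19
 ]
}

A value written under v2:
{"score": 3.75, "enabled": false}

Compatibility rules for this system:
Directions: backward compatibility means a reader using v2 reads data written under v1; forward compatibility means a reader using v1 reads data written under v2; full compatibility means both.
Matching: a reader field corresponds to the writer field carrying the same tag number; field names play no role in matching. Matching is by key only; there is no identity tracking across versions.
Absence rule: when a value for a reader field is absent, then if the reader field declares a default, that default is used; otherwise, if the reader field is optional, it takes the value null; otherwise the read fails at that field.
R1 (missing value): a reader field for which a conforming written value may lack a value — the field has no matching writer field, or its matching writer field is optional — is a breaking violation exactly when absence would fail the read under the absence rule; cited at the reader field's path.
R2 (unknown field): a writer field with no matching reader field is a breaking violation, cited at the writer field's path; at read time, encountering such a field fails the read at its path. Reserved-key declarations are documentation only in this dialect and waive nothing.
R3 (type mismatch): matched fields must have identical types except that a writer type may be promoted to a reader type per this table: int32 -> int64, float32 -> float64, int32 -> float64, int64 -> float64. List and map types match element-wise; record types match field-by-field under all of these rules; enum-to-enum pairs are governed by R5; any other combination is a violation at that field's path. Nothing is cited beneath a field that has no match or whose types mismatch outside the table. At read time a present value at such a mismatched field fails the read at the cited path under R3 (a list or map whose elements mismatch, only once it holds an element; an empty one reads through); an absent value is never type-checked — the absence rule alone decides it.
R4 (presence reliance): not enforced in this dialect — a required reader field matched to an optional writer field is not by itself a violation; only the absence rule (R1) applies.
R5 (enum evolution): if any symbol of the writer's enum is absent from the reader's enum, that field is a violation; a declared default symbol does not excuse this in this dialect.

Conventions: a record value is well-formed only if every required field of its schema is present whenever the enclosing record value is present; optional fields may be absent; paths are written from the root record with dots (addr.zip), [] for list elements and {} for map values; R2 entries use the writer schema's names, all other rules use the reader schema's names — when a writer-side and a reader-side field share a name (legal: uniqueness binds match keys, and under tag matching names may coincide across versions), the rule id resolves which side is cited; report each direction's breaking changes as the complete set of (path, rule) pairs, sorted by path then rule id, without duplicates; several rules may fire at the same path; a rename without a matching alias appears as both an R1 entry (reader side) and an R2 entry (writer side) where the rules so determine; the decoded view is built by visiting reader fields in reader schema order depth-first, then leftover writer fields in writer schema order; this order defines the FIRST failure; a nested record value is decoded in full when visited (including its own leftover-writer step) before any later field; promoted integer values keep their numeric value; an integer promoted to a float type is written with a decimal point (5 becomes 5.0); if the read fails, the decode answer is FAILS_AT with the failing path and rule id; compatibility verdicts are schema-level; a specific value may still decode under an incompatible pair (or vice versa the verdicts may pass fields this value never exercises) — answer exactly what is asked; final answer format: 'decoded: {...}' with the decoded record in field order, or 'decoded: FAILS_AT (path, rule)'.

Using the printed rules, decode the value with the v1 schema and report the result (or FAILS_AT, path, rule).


decoded: {"channel": "URGENT", "audit": null, "score": 3.75, "enabled": false}

arrows below run writer -> reader for Invoice
migrating the Invoice value to v1:
  channel := "URGENT" (missing; default applied)
  audit := null (missing; optional => null)
  score := 3.75
  enabled := false
  => decoded: {"channel": "URGENT", "audit": null, "score": 3.75, "enabled": false}
diffs on Invoice not affecting the asked answer:
  removed field balance from record Contact (its key 5 joins the reserved list) -> affects the rule determinations only; this particular Invoice value decodes identically
  enum Role (field channel in record Invoice): symbol CLOSED added -> affects the rule determinations only; this particular Invoice value decodes identically


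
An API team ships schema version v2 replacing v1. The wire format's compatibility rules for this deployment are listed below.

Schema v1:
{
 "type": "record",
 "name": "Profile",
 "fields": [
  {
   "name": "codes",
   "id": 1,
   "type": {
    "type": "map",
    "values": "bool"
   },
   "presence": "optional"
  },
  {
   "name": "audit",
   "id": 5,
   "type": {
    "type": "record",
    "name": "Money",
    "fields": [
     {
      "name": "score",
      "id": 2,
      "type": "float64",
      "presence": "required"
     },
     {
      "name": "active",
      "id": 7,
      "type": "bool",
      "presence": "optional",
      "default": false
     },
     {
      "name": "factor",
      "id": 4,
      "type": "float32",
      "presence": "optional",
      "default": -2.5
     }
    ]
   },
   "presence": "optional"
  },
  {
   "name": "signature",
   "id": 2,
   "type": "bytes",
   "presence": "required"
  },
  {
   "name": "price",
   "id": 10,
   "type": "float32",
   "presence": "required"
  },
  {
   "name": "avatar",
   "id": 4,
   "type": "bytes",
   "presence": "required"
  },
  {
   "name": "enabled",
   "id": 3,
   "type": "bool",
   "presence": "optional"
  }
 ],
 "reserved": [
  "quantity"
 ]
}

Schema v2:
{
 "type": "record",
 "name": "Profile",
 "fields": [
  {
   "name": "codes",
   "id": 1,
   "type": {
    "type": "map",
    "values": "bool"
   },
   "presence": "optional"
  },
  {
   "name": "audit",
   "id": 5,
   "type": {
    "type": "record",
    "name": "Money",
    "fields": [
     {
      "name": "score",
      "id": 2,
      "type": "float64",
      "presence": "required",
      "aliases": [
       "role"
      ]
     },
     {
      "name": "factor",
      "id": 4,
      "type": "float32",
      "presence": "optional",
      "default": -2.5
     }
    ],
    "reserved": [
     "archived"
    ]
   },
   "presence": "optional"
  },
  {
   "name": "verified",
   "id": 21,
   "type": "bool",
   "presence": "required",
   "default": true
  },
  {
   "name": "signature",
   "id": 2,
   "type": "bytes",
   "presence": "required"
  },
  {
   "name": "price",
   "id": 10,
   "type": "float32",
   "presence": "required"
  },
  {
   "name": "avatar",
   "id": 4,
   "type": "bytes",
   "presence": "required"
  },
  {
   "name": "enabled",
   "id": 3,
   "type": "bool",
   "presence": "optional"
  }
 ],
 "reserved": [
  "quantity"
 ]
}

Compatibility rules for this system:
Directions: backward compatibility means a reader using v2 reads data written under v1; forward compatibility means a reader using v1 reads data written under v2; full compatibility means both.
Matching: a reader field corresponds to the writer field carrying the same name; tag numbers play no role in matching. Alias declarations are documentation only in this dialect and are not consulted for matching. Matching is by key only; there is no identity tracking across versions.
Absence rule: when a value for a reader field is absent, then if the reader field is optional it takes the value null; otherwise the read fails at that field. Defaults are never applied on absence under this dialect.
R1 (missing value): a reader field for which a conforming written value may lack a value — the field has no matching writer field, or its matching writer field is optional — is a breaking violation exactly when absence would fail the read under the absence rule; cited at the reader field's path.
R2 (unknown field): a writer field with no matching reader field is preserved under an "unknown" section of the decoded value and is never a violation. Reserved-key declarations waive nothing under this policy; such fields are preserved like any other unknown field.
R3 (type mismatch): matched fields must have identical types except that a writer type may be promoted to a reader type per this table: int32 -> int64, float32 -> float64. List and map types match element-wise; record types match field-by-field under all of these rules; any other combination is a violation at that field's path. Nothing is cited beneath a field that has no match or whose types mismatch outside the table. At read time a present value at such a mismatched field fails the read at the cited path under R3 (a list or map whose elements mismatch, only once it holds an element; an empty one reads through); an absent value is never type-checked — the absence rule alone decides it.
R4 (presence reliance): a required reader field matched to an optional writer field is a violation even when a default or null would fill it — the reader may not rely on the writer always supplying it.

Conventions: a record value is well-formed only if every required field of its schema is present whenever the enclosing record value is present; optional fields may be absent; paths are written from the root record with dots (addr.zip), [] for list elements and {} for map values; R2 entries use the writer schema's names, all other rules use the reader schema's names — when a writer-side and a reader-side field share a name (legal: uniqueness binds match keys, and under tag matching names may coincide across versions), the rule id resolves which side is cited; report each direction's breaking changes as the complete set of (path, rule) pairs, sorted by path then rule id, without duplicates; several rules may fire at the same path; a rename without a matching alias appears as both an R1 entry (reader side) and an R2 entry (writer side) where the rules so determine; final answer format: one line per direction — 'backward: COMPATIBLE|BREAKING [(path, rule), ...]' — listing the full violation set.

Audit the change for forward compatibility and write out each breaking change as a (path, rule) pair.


forward: COMPATIBLE []

arrows below run writer -> reader for Profile
checking forward for Profile: reader v1 against writer v2:
  codes <- codes (map<string, bool> -> map<string, bool>, writer optional)
  audit <- audit (Money -> Money, writer optional)
  signature <- signature (bytes -> bytes, writer required)
  price <- price (float32 -> float32, writer required)
  avatar <- avatar (bytes -> bytes, writer required)
  enabled <- enabled (bool -> bool, writer optional)
  verified (writer side), unknown to reader
  audit.score <- audit.score (float64 -> float64, writer required)
  audit.active: no writer-side match
  audit.factor <- audit.factor (float32 -> float32, writer optional)
  => forward: COMPATIBLE
the other Profile changes do not affect what is asked:
  added field verified to record Profile: required bool, tag 21, default true (in v2 it sits immediately before signature) -> matters only for Profile's backward compatibility — outside the asked direction
  removed field active from record Money -> triggers nothing under Profile's printed rules — same verdict


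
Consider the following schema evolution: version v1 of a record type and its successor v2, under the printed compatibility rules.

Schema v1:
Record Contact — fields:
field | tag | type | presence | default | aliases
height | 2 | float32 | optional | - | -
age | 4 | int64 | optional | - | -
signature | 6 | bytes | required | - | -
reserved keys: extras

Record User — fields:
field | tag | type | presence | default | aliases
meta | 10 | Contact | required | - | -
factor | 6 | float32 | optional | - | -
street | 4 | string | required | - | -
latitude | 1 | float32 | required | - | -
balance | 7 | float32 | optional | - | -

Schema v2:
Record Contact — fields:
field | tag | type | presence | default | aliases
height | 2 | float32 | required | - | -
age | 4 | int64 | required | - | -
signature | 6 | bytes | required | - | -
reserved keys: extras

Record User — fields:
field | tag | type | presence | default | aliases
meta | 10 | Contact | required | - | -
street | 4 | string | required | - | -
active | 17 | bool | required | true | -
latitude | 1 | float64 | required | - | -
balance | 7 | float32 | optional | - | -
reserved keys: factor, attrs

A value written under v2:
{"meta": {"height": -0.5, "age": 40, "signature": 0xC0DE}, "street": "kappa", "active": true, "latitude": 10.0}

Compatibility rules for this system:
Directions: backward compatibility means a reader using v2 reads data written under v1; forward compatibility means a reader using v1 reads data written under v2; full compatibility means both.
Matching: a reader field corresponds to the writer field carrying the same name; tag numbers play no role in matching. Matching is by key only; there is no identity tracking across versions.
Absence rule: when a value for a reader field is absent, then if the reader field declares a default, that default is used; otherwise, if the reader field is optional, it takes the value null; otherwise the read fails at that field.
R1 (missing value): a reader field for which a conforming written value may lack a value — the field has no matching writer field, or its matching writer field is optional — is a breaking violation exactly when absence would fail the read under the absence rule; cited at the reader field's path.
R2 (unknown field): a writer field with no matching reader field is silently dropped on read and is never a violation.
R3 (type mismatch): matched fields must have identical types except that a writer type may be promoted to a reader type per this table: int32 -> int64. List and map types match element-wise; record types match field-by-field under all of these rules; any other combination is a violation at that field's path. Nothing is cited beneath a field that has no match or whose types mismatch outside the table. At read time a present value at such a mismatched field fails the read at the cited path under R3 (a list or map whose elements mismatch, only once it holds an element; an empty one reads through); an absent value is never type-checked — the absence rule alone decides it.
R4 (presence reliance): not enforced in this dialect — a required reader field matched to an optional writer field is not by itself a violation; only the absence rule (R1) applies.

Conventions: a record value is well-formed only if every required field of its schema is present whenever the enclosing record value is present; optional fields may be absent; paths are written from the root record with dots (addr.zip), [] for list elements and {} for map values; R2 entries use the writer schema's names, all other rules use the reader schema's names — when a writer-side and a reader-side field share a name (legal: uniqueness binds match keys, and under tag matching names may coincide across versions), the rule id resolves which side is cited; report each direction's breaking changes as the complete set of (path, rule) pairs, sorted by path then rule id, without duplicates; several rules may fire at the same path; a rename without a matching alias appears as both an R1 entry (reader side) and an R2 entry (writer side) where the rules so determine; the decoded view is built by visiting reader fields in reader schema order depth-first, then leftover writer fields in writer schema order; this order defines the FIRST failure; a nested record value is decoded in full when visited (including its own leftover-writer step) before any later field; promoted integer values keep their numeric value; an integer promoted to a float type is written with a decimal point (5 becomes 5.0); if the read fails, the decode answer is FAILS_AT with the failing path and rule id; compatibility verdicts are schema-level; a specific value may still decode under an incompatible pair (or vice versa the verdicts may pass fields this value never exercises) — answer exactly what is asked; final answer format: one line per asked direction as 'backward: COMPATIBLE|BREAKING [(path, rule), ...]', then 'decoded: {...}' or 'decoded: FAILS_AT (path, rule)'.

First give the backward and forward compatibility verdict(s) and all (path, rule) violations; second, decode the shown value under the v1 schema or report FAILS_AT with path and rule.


the writer's type comes first in each User pair
backward on User — v2 reading data written by v1:
  meta: Contact -> Contact, writer required; from meta
  street: string -> string, writer required; from street
  no writer field matches reader active
  latitude: float32 -> float64, writer required; from latitude
  balance: float32 -> float32, writer optional; from balance
  factor (writer side), unknown to reader
  meta.height: float32 -> float32, writer optional; from meta.height
  meta.age: int64 -> int64, writer optional; from meta.age
  meta.signature: bytes -> bytes, writer required; from meta.signature
  R3 fires at latitude
  R1 fires at meta.age
  R1 fires at meta.height
  => backward: BREAKING (3)
forward on User — v1 reading data written by v2:
  meta: Contact -> Contact, writer required; from meta
  no writer field matches reader factor
  street: string -> string, writer required; from street
  latitude: float64 -> float32, writer required; from latitude
  balance: float32 -> float32, writer optional; from balance
  active (writer side), unknown to reader
  meta.height: float32 -> float32, writer required; from meta.height
  meta.age: int64 -> int64, writer required; from meta.age
  meta.signature: bytes -> bytes, writer required; from meta.signature
  R3 fires at latitude
  => forward: BREAKING (1)
migrating the User value to v1:
  meta.height := -0.5
  meta.age := 40
  meta.signature := 0xC0DE
  factor := null (absent, optional -> null)
  street := "kappa"
  read fails at latitude under R3
  => FAILS_AT (latitude, R3)

backward: BREAKING [(latitude, R3), (meta.age, R1), (meta.height, R1)]; forward: BREAKING [(latitude, R3)]; decoded: FAILS_AT (latitude, R3)
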